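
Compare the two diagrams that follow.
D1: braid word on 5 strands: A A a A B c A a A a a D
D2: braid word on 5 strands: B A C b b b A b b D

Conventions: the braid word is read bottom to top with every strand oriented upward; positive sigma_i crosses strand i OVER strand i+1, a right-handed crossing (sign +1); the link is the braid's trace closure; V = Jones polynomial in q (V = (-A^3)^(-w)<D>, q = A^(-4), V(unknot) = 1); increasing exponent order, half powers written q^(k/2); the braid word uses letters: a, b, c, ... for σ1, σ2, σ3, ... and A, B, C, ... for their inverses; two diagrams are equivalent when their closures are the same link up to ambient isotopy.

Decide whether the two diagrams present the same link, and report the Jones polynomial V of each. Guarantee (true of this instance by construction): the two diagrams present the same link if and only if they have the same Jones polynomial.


equivalent: no
V(D1) = 1  (w -2, c 12, <D> = A^-6)
V(D2) = q^-1 - 1 + 2q - 2q^2 + 2q^3 - 2q^4 + q^5  [10 crossings, <D> = A^-20 - 2A^-16 + 2A^-12 - 2A^-8 + 2A^-4 - 1 + A^4, w = 0]
key observation: 2 classes among 2 diagrams; unequal V(q) rules out equality


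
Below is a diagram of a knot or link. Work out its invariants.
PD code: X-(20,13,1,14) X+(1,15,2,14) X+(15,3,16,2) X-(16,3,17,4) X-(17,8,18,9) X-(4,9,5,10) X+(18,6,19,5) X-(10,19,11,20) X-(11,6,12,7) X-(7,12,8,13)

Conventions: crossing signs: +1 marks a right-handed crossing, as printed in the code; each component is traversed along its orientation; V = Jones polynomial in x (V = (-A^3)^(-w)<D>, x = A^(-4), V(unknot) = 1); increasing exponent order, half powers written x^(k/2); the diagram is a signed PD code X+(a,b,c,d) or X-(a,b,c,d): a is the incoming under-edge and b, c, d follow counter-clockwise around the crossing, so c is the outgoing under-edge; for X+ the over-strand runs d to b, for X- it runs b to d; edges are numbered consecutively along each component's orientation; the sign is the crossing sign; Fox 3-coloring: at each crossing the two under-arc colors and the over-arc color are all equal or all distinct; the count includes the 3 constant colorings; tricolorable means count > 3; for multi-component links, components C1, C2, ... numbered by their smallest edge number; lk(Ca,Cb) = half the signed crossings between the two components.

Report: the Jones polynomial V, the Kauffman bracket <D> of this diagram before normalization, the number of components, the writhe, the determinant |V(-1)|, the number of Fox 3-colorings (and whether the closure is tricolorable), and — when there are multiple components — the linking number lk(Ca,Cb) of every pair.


V = -x^-6 + x^-5 - x^-4 + 2x^-3 - x^-2 + x^-1
<D> = A^-8 - A^-4 + 2 - A^4 + A^8 - A^12 (w = -4)
1 component over 10 crossings, w = -4
3 Fox colorings among 3^10, |V(-1)| = 7: not tricolorable
why: det 7 = |V(-1)|; not divisible by 3, so not tricolorable


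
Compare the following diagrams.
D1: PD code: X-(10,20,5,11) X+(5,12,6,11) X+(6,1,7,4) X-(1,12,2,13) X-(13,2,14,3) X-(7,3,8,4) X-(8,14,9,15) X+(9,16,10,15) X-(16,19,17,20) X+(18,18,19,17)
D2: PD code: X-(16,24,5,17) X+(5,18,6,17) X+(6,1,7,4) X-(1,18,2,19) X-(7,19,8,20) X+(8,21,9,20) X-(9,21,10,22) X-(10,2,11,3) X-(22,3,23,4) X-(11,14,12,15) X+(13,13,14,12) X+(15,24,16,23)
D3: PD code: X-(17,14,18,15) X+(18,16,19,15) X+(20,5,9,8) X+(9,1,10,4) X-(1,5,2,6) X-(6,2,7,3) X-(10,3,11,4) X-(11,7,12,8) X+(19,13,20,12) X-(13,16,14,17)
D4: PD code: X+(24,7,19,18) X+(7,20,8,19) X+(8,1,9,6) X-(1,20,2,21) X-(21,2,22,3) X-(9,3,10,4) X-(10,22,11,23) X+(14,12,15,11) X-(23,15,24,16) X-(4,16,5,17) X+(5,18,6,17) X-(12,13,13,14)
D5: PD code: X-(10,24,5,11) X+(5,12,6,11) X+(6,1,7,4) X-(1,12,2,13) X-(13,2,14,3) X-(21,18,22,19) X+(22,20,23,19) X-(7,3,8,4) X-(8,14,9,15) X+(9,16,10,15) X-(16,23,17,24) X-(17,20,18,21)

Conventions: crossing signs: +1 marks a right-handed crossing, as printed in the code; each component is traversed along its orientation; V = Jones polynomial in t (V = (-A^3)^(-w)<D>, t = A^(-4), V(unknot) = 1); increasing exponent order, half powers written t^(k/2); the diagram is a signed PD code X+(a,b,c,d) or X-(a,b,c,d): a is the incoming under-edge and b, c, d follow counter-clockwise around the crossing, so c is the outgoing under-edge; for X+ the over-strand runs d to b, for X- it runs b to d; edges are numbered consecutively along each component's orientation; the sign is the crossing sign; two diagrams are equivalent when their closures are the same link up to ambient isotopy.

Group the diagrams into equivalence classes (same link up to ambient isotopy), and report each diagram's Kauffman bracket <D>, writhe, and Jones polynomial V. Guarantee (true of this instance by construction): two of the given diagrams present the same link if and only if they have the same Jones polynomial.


classes: {D1, D2, D3, D4, D5}
V(D1) = t^-3 + t^-2 + t^-1 + 1  [10 crossings, <D> = A^-6 + A^-2 + A^2 + A^6, w = -2]
V(D2) = t^-3 + t^-2 + t^-1 + 1  (w -2, c 12, <D> = A^-6 + A^-2 + A^2 + A^6)
D3 (bracket A^-6 + A^-2 + A^2 + A^6; 10 crossings at w = -2): V = t^-3 + t^-2 + t^-1 + 1
V(D4) = t^-3 + t^-2 + t^-1 + 1  [12 crossings, <D> = A^-6 + A^-2 + A^2 + A^6, w = -2]
D5 (bracket A^-12 + A^-8 + A^-4 + 1; 12 crossings at w = -4): V = t^-3 + t^-2 + t^-1 + 1
note: all 5 diagrams share one V(t), hence one class


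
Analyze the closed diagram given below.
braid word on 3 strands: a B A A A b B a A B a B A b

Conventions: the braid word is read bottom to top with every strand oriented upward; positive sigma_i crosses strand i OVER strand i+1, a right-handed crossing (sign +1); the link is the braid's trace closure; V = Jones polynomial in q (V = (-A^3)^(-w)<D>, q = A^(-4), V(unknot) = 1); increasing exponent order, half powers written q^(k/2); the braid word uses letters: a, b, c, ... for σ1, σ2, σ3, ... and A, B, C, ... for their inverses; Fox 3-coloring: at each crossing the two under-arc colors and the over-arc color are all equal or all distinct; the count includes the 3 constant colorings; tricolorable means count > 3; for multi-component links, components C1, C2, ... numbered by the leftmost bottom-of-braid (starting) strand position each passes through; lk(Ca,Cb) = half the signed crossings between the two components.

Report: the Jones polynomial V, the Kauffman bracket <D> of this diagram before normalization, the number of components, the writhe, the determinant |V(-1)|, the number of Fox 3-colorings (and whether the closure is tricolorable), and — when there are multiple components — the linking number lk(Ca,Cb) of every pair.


Jones polynomial: V(q) = q^-7 - 2q^-6 + 2q^-5 - 3q^-4 + 3q^-3 - 2q^-2 + 2q^-1
<D> = 2A^-8 - 2A^-4 + 3 - 3A^4 + 2A^8 - 2A^12 + A^16; writhe -4
components 1, writhe -4 (14 crossings)
3-colorings: 9 of 3^14, det 15 — tricolorable
note: inverse pairs cancel, leaving σ1 σ2⁻¹ σ1⁻¹ σ1⁻¹ σ1⁻¹ σ2⁻¹ σ1 σ2⁻¹ σ1⁻¹ σ2


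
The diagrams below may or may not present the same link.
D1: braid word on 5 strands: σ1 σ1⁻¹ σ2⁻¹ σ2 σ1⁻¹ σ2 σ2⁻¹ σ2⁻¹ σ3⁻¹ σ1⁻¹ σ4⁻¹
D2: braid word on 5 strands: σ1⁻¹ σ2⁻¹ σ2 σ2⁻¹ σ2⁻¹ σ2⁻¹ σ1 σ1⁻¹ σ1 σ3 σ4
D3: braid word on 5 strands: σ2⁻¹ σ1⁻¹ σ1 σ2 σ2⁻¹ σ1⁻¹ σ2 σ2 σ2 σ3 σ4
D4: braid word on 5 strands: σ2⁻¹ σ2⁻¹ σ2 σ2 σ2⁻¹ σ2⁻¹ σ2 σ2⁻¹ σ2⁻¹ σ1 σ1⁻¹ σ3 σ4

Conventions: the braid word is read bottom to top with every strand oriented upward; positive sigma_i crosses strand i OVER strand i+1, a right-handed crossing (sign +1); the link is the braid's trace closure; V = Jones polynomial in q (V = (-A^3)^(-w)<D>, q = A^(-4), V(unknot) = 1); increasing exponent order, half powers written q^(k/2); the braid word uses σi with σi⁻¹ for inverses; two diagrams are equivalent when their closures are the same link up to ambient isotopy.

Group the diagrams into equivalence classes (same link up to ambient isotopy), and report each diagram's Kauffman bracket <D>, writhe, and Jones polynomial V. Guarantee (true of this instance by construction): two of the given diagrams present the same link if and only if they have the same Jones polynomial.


grouping into links: {D1} | {D3} | {D2, D4}
V(D1) = -q^(-5/2) - q^(-1/2)  (w -5, c 11, <D> = A^-13 + A^-5)
V(D2) = q^(-9/2) - q^(-5/2) - q^(-3/2) - q^(-1/2)  [11 crossings, <D> = A^-1 + A^3 + A^7 - A^15, w = -1]
V(D3) = -q^(1/2) - q^(5/2)  (w +3, c 11, <D> = A^-1 + A^7)
V(D4) = q^(-9/2) - q^(-5/2) - q^(-3/2) - q^(-1/2)  (w -1, c 13, <D> = A^-1 + A^3 + A^7 - A^15)
why: V(q) takes 3 values over 4 diagrams, fixing the grouping


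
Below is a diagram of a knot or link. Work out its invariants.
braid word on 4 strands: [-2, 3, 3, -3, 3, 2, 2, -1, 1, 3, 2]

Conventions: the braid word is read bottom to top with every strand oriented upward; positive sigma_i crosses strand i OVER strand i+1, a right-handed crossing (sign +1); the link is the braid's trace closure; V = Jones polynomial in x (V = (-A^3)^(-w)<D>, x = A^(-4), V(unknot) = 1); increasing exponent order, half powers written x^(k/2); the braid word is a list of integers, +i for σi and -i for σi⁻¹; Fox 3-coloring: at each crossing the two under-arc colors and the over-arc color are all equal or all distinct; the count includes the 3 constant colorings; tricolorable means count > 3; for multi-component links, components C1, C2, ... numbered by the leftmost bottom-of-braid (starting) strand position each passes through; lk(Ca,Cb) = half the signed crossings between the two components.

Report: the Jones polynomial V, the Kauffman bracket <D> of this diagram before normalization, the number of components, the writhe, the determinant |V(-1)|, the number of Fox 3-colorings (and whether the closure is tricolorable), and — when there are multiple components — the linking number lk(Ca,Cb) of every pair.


Jones polynomial: V(x) = x + x^2 + 2x^3 + x^4 - x^7
<D> = A^-13 - A^-1 - 2A^3 - A^7 - A^11; writhe +5
components 3, writhe +5 (11 crossings)
linking number lk(C1,C2) = 0
lk(C1,C3): 0
lk(C2,C3) = +1
3-colorings: 27 of 3^11, det 0 — tricolorable
note: det 0 = |V(-1)|; divisible by 3, so tricolorable


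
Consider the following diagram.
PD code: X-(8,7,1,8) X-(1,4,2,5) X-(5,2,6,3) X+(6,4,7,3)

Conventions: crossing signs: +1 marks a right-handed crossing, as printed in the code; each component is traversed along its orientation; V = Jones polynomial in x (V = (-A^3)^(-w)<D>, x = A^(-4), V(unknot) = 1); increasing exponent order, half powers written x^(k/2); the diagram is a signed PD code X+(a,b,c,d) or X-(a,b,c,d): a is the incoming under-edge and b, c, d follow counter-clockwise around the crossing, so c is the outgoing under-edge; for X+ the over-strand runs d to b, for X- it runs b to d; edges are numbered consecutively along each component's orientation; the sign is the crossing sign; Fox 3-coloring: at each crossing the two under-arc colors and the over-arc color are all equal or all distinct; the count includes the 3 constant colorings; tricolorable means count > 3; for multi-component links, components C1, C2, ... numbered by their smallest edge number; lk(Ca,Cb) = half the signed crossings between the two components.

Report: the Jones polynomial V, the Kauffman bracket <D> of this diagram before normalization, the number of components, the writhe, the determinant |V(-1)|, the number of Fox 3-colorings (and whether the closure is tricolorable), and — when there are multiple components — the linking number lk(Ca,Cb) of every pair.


V(x) = 1
bracket: A^-6, w = -2
1 component, writhe -2, over 4 crossings
det 1, colorings 3 of 3^4 — not tricolorable
observation: w = -2 shifts under R1 moves; the (-A^3)^(2) factor cancels that in V


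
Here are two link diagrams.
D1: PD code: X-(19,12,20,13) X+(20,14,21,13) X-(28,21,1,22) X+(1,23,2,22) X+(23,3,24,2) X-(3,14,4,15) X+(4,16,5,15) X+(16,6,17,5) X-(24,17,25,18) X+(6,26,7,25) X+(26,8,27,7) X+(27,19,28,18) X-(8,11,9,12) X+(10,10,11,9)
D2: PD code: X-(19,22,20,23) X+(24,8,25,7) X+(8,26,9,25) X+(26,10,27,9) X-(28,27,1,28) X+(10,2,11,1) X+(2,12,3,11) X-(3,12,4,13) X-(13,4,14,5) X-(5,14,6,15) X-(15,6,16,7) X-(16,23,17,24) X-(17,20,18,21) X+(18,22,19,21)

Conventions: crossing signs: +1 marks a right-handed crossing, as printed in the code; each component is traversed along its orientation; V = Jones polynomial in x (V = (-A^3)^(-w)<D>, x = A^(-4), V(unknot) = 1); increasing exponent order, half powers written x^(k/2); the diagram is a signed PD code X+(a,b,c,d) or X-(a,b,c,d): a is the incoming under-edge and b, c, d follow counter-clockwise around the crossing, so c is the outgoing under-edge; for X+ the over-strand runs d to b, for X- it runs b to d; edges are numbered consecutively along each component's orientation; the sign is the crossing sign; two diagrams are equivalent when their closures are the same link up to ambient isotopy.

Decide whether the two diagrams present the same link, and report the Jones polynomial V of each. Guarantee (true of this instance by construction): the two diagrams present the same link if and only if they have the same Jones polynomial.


equivalent: no
V(D1) = x - x^2 + 2x^3 - x^4 + x^5 - x^6  (w +4, c 14, <D> = -A^-12 + A^-8 - A^-4 + 2 - A^4 + A^8)
V(D2) = 1  [14 crossings, <D> = A^-6, w = -2]
key observation: 2 classes among 2 diagrams; unequal V(x) rules out equality


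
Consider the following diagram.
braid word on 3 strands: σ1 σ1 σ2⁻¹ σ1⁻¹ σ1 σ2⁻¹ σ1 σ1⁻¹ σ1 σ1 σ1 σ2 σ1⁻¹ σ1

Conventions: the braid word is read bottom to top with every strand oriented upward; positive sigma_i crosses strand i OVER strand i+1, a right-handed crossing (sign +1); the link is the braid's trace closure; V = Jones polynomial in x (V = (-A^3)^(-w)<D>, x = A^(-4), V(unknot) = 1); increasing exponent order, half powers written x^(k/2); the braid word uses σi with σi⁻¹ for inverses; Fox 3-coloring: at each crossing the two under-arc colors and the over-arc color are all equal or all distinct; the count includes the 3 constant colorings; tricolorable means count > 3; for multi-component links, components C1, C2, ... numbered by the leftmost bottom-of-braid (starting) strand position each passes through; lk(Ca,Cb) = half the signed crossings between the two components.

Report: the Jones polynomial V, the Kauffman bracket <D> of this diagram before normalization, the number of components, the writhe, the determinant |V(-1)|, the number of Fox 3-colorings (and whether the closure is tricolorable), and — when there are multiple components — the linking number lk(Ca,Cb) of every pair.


V = x - x^2 + 2x^3 - x^4 + x^5 - x^6
<D> = -A^-12 + A^-8 - A^-4 + 2 - A^4 + A^8 (w = +4)
1 component over 14 crossings, w = +4
3 Fox colorings among 3^14, |V(-1)| = 7: not tricolorable
why: the span of V is 5, forcing >= 5 crossings in any diagram


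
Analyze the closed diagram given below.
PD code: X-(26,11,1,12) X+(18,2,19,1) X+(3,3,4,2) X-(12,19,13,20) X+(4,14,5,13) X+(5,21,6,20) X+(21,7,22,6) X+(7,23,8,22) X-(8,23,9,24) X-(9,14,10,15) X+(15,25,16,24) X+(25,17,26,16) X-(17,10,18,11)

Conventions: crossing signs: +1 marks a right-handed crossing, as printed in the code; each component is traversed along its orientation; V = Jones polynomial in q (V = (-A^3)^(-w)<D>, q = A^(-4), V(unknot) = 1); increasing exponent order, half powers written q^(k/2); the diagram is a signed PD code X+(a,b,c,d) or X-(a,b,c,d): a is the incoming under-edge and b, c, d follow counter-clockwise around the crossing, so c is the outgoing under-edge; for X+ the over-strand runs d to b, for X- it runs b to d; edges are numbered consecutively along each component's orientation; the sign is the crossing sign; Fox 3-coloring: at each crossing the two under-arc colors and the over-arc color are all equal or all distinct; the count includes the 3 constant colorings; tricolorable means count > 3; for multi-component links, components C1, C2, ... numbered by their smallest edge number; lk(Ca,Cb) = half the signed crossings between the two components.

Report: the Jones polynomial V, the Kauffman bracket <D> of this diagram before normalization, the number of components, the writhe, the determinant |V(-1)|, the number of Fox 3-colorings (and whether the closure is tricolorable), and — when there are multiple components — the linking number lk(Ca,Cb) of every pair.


Jones polynomial: V(q) = -q^-2 + 2q^-1 - 2 + 4q - 4q^2 + 4q^3 - 3q^4 + 2q^5 - q^6
<D> = A^-15 - 2A^-11 + 3A^-7 - 4A^-3 + 4A - 4A^5 + 2A^9 - 2A^13 + A^17; writhe +3
components 1, writhe +3 (13 crossings)
3-colorings: 3 of 3^13, det 23 — not tricolorable
note: |V(-1)| = 23: so not tricolorable, since 3 does not divide 23


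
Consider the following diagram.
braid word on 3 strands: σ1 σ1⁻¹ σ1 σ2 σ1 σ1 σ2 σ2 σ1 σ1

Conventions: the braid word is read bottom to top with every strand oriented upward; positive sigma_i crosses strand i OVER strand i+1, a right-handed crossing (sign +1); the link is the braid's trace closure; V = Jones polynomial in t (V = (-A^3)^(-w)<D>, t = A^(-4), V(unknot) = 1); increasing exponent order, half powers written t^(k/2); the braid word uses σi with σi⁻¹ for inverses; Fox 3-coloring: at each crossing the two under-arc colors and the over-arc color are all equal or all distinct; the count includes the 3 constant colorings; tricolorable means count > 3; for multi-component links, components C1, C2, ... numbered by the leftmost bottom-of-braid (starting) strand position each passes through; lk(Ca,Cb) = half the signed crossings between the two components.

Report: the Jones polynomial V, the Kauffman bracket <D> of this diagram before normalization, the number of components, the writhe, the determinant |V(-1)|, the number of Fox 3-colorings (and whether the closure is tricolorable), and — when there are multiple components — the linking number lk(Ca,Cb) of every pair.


V(t) = t^3 + t^5 - t^8
bracket: -A^-8 + A^4 + A^12, w = +8
1 component, writhe +8, over 10 crossings
det 3, colorings 9 of 3^10 — tricolorable
observation: the span of V is 5, forcing >= 5 crossings in any diagram


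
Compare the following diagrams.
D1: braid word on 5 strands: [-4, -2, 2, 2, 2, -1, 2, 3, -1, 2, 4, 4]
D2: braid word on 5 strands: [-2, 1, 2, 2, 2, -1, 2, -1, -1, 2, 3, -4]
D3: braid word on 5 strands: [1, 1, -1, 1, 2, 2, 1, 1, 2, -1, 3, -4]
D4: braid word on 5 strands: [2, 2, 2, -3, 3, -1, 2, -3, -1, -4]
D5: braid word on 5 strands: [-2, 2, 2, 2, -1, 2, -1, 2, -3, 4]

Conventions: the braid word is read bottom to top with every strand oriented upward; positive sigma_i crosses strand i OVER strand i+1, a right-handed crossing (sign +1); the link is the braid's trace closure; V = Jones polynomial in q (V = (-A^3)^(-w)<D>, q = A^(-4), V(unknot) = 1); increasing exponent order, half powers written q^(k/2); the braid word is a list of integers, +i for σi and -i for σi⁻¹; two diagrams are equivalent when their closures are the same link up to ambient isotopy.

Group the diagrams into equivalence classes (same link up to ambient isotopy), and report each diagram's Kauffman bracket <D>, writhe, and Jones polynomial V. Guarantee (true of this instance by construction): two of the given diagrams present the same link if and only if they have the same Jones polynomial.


equivalence classes: {D1, D2, D4, D5} | {D3}
D1 (bracket A^-8 - 2A^-4 + 2 - 2A^4 + 2A^8 - A^12 + A^16; 12 crossings at w = +4): V = q^-1 - 1 + 2q - 2q^2 + 2q^3 - 2q^4 + q^5
D2 (bracket A^-14 - 2A^-10 + 2A^-6 - 2A^-2 + 2A^2 - A^6 + A^10; 12 crossings at w = +2): V = q^-1 - 1 + 2q - 2q^2 + 2q^3 - 2q^4 + q^5
D3 (bracket -A^-10 + A^-6 - A^-2 + A^2 + A^10; 12 crossings at w = +6): V = q^2 + q^4 - q^5 + q^6 - q^7
V(D4) = q^-1 - 1 + 2q - 2q^2 + 2q^3 - 2q^4 + q^5  [10 crossings, <D> = A^-20 - 2A^-16 + 2A^-12 - 2A^-8 + 2A^-4 - 1 + A^4, w = 0]
D5 (bracket A^-14 - 2A^-10 + 2A^-6 - 2A^-2 + 2A^2 - A^6 + A^10; 10 crossings at w = +2): V = q^-1 - 1 + 2q - 2q^2 + 2q^3 - 2q^4 + q^5
key observation: comparing 5 Jones polynomials yields 2 groups


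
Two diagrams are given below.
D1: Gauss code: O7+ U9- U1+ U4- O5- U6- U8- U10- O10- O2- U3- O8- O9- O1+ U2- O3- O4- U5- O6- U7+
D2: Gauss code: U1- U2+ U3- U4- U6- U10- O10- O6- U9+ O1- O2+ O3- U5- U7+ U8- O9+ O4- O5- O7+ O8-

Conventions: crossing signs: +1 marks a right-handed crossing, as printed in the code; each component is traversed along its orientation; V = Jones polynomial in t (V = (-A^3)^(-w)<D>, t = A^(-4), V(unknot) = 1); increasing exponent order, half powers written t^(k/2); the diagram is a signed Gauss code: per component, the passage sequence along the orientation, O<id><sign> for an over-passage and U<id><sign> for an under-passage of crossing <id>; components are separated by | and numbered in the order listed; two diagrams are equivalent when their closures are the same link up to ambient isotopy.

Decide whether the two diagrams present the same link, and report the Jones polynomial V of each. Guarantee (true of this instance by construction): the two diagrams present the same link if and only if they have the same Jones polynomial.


equivalent: no
D1 (bracket A^-10 + 2A^-2 - 2A^2 + A^6 - 2A^10 + A^14; 10 crossings at w = -6): V = t^-8 - 2t^-7 + t^-6 - 2t^-5 + 2t^-4 + t^-2
D2 (bracket A^-12; 10 crossings at w = -4): V = 1
key observation: 2 values of V(t) split the 2 diagrams


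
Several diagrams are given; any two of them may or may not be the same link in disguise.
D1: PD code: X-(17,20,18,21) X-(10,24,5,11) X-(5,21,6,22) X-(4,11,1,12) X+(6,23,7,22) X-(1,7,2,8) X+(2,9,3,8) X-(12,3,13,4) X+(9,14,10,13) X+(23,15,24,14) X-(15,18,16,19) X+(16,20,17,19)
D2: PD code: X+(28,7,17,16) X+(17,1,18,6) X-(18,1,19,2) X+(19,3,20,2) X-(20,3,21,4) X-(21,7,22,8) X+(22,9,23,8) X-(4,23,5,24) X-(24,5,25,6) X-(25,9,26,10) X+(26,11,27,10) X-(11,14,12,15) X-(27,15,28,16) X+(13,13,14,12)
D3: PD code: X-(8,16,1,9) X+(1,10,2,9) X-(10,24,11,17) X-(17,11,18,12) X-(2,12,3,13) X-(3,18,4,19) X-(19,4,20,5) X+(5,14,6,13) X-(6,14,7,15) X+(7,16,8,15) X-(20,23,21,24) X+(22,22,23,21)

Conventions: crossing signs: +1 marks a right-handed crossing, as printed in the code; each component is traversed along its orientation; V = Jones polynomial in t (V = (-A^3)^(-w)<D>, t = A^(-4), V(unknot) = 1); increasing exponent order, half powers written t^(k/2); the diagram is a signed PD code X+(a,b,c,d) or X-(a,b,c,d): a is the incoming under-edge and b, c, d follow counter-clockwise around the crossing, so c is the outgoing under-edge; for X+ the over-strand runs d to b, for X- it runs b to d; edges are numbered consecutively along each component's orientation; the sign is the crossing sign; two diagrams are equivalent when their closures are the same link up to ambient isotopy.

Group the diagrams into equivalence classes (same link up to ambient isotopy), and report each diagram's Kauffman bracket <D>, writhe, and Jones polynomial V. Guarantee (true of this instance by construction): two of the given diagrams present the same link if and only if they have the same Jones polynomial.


classes: {D1, D2} | {D3}
V(D1) = t^-3 + t^-2 + t^-1 + 1  [12 crossings, <D> = A^-6 + A^-2 + A^2 + A^6, w = -2]
D2 (bracket A^-6 + A^-2 + A^2 + A^6; 14 crossings at w = -2): V = t^-3 + t^-2 + t^-1 + 1
V(D3) = t^-5 + 2t^-3 + t^-1  (w -4, c 12, <D> = A^-8 + 2 + A^8)
insight: V(t) takes 2 values over 3 diagrams, fixing the grouping


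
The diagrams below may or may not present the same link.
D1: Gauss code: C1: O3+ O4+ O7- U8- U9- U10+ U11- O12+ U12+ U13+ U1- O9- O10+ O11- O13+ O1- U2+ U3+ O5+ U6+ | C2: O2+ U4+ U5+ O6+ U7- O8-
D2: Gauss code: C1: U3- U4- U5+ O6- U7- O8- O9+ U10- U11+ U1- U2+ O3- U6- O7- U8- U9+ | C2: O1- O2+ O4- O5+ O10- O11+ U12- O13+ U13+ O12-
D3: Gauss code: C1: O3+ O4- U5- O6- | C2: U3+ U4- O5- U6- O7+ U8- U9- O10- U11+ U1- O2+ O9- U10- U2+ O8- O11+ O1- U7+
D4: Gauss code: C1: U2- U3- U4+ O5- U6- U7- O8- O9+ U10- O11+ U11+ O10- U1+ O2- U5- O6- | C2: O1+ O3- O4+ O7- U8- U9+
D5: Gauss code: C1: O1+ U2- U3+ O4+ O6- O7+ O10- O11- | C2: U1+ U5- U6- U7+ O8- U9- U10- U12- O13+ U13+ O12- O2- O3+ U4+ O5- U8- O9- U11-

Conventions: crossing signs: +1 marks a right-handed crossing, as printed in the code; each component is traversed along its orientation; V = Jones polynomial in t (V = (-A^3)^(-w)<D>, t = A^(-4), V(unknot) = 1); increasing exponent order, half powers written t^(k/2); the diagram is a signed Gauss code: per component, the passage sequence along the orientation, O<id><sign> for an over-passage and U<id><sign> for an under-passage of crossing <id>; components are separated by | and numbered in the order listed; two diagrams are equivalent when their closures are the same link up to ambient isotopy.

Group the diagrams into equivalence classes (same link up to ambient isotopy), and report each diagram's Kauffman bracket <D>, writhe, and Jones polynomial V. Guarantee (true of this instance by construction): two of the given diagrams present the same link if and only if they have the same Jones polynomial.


grouping into links: {D1} | {D2, D4, D5} | {D3}
V(D1) = -t^(1/2) - t^(5/2)  (w +3, c 13, <D> = A^-1 + A^7)
V(D2) = t^(-9/2) - t^(-5/2) - t^(-3/2) - t^(-1/2)  [13 crossings, <D> = A^-7 + A^-3 + A - A^9, w = -3]
V(D3) = -t^(-5/2) - t^(-1/2)  (w -3, c 11, <D> = A^-7 + A)
V(D4) = t^(-9/2) - t^(-5/2) - t^(-3/2) - t^(-1/2)  (w -3, c 11, <D> = A^-7 + A^-3 + A - A^9)
D5 (bracket A^-7 + A^-3 + A - A^9; 13 crossings at w = -3): V = t^(-9/2) - t^(-5/2) - t^(-3/2) - t^(-1/2)
why: V(t) takes 3 values over 5 diagrams, fixing the grouping


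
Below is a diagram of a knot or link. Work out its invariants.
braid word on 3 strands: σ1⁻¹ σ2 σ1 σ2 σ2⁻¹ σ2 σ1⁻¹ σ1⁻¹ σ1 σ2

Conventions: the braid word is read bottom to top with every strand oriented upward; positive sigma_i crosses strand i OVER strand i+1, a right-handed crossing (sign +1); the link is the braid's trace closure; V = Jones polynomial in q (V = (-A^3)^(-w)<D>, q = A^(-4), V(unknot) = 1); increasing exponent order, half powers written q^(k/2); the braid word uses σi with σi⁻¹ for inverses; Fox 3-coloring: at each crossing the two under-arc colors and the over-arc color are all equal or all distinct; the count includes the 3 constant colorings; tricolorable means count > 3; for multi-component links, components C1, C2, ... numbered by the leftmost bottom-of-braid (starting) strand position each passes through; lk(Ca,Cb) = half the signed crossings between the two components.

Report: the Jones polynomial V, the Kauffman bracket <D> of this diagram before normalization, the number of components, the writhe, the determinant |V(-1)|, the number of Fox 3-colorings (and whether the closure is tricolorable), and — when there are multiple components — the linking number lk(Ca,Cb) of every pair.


V = 1 + q + q^2 + q^3
<D> = A^-6 + A^-2 + A^2 + A^6 (w = +2)
3 components over 10 crossings, w = +2
lk(C1,C2): 0
lk(C1,C3) = 0
linking number lk(C2,C3) = +1
9 Fox colorings among 3^10, |V(-1)| = 0: tricolorable
why: free reduction leaves σ1⁻¹ σ2 σ1 σ2 σ1⁻¹ σ2 of the original 10 letters


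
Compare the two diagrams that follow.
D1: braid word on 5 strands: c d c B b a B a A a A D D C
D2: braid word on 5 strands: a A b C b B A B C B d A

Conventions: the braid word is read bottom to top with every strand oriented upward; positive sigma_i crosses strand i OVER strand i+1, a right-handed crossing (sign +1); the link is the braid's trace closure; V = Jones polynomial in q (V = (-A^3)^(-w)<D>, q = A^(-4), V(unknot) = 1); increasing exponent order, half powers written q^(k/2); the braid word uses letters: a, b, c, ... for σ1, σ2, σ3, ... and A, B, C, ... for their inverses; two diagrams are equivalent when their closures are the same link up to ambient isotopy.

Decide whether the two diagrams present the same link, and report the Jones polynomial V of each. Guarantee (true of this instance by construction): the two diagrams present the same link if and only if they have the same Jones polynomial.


equivalent: no
V(D1) = 1  (w 0, c 14, <D> = 1)
V(D2) = -q^-6 + q^-5 - q^-4 + 2q^-3 - q^-2 + q^-1  (w -4, c 12, <D> = A^-8 - A^-4 + 2 - A^4 + A^8 - A^12)
why: 2 values of V(q) split the 2 diagrams


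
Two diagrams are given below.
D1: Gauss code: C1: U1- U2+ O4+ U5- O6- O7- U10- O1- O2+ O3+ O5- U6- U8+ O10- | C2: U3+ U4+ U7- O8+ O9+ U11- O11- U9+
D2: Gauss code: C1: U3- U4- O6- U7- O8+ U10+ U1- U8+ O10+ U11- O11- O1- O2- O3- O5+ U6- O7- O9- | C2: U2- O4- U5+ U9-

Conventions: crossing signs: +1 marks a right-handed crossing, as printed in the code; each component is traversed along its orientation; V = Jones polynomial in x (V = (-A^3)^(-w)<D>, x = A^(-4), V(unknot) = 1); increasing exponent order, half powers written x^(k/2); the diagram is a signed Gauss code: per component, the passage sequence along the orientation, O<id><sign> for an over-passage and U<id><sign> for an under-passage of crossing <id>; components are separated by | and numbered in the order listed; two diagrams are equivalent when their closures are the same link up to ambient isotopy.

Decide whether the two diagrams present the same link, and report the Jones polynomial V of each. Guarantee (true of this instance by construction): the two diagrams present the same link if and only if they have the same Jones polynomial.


equivalent: no
D1 (bracket A^-9 + 2A^-1 - A^3 + A^7 - A^11; 11 crossings at w = -1): V = x^(-7/2) - x^(-5/2) + x^(-3/2) - 2x^(-1/2) - x^(3/2)
D2 (bracket A^-9 + 2A^-1 - A^3 + A^7 - A^11; 11 crossings at w = -5): V = x^(-13/2) - x^(-11/2) + x^(-9/2) - 2x^(-7/2) - x^(-3/2)
key observation: V(x) takes 2 values over 2 diagrams, fixing the grouping


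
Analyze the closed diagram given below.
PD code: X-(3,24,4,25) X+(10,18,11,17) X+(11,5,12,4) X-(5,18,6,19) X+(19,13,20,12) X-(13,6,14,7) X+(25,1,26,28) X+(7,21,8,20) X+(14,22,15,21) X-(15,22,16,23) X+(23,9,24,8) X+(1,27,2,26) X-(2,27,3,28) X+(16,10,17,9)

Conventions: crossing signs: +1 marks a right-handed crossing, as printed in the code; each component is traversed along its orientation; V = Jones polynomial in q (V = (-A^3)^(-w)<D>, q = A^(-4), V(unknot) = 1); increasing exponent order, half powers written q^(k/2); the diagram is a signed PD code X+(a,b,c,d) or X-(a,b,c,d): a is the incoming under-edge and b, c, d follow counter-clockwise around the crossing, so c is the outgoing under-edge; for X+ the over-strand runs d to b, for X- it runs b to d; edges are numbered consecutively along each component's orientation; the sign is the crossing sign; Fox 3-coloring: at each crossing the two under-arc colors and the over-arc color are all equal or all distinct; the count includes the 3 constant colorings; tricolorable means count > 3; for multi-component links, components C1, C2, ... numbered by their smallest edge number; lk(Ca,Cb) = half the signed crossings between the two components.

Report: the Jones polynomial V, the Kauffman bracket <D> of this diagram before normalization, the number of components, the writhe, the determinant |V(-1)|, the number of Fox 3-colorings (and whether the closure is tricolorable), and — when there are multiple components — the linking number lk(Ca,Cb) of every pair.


V = 2q - 2q^2 + 3q^3 - 3q^4 + 2q^5 - 2q^6 + q^7
<D> = A^-16 - 2A^-12 + 2A^-8 - 3A^-4 + 3 - 2A^4 + 2A^8 (w = +4)
1 component over 14 crossings, w = +4
9 Fox colorings among 3^14, |V(-1)| = 15: tricolorable
why: det 15 = |V(-1)|; divisible by 3, so tricolorable


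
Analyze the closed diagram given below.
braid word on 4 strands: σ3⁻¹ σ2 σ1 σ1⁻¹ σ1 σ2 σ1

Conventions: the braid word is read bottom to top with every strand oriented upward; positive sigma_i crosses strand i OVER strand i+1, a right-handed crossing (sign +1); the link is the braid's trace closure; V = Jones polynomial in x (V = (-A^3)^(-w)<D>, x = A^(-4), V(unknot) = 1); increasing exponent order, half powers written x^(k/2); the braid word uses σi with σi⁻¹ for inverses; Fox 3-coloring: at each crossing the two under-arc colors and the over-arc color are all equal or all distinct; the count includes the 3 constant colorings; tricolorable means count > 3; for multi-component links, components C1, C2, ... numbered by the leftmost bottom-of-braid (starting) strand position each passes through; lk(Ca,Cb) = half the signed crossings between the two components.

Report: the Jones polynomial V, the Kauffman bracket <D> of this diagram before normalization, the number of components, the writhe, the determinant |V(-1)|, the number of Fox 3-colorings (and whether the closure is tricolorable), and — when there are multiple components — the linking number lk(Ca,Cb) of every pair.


V = x + x^3 - x^4
<D> = A^-7 - A^-3 - A^5 (w = +3)
1 component over 7 crossings, w = +3
9 Fox colorings among 3^7, |V(-1)| = 3: tricolorable
why: |V(-1)| = 3: so tricolorable, since 3 divides 3


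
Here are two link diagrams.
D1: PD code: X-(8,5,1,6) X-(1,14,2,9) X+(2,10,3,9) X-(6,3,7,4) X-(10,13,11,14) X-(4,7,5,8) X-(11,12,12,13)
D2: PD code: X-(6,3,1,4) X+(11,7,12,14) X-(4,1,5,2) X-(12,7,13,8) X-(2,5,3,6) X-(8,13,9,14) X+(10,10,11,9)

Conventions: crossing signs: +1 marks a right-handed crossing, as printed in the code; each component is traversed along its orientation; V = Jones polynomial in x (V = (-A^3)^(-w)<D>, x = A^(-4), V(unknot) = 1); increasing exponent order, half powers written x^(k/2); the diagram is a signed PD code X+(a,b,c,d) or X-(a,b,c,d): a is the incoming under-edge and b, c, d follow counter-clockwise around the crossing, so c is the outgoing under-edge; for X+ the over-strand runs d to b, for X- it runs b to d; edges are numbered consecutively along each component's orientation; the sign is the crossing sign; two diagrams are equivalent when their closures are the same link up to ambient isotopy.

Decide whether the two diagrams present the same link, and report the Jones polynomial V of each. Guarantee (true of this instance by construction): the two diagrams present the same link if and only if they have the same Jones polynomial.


equivalent: yes
D1 (bracket A^-13 + A^-9 + A^-5 - A^3; 7 crossings at w = -5): V = x^(-9/2) - x^(-5/2) - x^(-3/2) - x^(-1/2)
V(D2) = x^(-9/2) - x^(-5/2) - x^(-3/2) - x^(-1/2)  [7 crossings, <D> = A^-7 + A^-3 + A - A^9, w = -3]
observation: Reidemeister moves carry D1 (7 crossings) to D2 (7)


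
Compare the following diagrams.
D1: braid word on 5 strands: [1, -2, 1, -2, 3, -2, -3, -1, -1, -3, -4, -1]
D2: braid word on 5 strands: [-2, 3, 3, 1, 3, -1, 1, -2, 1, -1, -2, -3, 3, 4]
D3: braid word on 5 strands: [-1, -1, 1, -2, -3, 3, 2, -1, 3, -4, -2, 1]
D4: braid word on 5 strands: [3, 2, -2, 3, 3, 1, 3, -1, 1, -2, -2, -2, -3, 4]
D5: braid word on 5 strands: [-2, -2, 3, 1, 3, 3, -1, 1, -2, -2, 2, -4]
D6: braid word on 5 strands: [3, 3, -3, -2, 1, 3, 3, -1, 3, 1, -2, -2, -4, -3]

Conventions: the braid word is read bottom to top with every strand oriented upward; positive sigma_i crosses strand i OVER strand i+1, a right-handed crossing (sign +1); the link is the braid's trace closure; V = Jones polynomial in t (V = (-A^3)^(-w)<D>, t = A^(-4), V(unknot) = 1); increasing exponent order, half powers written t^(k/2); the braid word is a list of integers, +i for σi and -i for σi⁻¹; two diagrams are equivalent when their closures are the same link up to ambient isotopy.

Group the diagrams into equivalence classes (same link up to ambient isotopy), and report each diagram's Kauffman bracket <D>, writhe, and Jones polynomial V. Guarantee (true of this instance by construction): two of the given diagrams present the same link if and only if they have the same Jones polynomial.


classes: {D1} | {D2, D4, D5, D6} | {D3}
V(D1) = -t^-8 + t^-7 - 2t^-6 + 3t^-5 - 2t^-4 + 3t^-3 - 2t^-2 + t^-1  [12 crossings, <D> = A^-14 - 2A^-10 + 3A^-6 - 2A^-2 + 3A^2 - 2A^6 + A^10 - A^14, w = -6]
V(D2) = -t^-3 + t^-2 - t^-1 + 3 - t + t^2 - t^3  [14 crossings, <D> = -A^-6 + A^-2 - A^2 + 3A^6 - A^10 + A^14 - A^18, w = +2]
V(D3) = 1  [12 crossings, <D> = A^-6, w = -2]
D4 (bracket -A^-6 + A^-2 - A^2 + 3A^6 - A^10 + A^14 - A^18; 14 crossings at w = +2): V = -t^-3 + t^-2 - t^-1 + 3 - t + t^2 - t^3
V(D5) = -t^-3 + t^-2 - t^-1 + 3 - t + t^2 - t^3  (w 0, c 12, <D> = -A^-12 + A^-8 - A^-4 + 3 - A^4 + A^8 - A^12)
V(D6) = -t^-3 + t^-2 - t^-1 + 3 - t + t^2 - t^3  [14 crossings, <D> = -A^-12 + A^-8 - A^-4 + 3 - A^4 + A^8 - A^12, w = 0]
note: comparing 6 Jones polynomials yields 3 groups


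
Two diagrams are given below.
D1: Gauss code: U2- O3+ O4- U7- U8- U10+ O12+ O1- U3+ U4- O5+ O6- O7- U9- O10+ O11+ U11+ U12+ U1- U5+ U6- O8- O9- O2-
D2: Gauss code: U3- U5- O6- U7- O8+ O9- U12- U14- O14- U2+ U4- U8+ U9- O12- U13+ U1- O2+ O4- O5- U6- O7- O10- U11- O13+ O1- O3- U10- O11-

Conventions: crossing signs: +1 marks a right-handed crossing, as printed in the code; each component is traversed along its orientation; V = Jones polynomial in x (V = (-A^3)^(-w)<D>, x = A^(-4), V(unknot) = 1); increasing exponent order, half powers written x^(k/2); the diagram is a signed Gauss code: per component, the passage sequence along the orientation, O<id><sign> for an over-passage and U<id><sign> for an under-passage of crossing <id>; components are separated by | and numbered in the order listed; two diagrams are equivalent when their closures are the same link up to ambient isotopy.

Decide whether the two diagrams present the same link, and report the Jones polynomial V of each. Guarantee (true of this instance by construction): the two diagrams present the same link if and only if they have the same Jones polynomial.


equivalent: no
V(D1) = 1  (w -2, c 12, <D> = A^-6)
V(D2) = x^-8 - 2x^-7 + x^-6 - 2x^-5 + 2x^-4 + x^-2  (w -8, c 14, <D> = A^-16 + 2A^-8 - 2A^-4 + 1 - 2A^4 + A^8)
why: 2 values of V(x) split the 2 diagrams


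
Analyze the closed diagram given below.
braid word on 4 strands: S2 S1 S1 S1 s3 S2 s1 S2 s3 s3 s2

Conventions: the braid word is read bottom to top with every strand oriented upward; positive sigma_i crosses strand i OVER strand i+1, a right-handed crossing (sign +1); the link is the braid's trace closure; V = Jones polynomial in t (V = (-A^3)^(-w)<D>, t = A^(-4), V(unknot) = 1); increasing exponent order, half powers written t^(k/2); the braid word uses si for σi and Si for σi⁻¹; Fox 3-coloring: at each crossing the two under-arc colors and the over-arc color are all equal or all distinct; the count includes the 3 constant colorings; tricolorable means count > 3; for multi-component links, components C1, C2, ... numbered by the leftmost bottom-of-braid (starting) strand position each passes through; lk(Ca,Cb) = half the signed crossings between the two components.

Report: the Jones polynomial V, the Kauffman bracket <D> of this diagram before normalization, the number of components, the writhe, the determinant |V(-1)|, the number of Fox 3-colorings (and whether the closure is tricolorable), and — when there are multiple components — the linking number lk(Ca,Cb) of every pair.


V = -t^-5 + t^-4 - 2t^-3 + 4t^-2 - 3t^-1 + 4 - 3t + 2t^2 - t^3
<D> = A^-15 - 2A^-11 + 3A^-7 - 4A^-3 + 3A - 4A^5 + 2A^9 - A^13 + A^17 (w = -1)
1 component over 11 crossings, w = -1
9 Fox colorings among 3^11, |V(-1)| = 21: tricolorable
why: w = -1 shifts under R1 moves; the (-A^3)^(1) factor cancels that in V


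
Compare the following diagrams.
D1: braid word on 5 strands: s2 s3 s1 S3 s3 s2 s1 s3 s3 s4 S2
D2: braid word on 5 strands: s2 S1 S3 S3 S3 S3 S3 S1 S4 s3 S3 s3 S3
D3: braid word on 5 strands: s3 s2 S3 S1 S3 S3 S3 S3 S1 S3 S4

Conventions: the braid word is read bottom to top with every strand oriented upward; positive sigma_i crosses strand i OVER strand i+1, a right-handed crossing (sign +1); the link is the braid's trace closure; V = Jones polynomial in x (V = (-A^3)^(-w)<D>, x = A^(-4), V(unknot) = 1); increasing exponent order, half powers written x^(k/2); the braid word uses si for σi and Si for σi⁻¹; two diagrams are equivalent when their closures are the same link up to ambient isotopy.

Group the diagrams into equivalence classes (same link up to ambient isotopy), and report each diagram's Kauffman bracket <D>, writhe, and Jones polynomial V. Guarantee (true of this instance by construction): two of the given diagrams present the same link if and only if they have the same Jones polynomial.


classes: {D1} | {D2, D3}
V(D1) = -x^(3/2) - 2x^(7/2) + x^(9/2) - x^(11/2) + x^(13/2)  [11 crossings, <D> = -A^-5 + A^-1 - A^3 + 2A^7 + A^15, w = +7]
V(D2) = x^(-19/2) - x^(-17/2) + 2x^(-15/2) - 2x^(-13/2) + x^(-11/2) - 2x^(-9/2) - x^(-5/2)  [13 crossings, <D> = A^-11 + 2A^-3 - A + 2A^5 - 2A^9 + A^13 - A^17, w = -7]
D3 (bracket A^-11 + 2A^-3 - A + 2A^5 - 2A^9 + A^13 - A^17; 11 crossings at w = -7): V = x^(-19/2) - x^(-17/2) + 2x^(-15/2) - 2x^(-13/2) + x^(-11/2) - 2x^(-9/2) - x^(-5/2)
note: 2 values of V(x) split the 3 diagrams
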